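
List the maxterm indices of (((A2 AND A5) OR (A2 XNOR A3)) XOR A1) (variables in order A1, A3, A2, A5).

ΠM(2, 4, 5, 8, 9, 11, 14, 15) = (A1 OR A3 OR NOT A2 OR A5) AND (A1 OR NOT A3 OR A2 OR A5) AND (A1 OR NOT A3 OR A2 OR NOT A5) AND (NOT A1 OR A3 OR A2 OR A5) AND (NOT A1 OR A3 OR A2 OR NOT A5) AND (NOT A1 OR A3 OR NOT A2 OR NOT A5) AND (NOT A1 OR NOT A3 OR NOT A2 OR A5) AND (NOT A1 OR NOT A3 OR NOT A2 OR NOT A5)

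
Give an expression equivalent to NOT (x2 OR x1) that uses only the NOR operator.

(((x2 NOR x1) NOR (x2 NOR x1)) NOR ((x2 NOR x1) NOR (x2 NOR x1)))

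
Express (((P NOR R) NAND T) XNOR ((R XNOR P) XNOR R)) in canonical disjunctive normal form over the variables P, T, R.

(NOT P AND T AND NOT R) OR (P AND NOT T AND NOT R) OR (P AND NOT T AND R) OR (P AND T AND NOT R) OR (P AND T AND R)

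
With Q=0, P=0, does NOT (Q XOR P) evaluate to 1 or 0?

Substituting: NOT (0 XOR 0)
= 1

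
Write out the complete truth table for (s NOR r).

r | s | Output
--------------
0 | 0 | 1
0 | 1 | 0
1 | 0 | 0
1 | 1 | 0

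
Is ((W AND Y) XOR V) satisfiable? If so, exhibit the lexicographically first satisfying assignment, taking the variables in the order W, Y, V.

W=0, Y=0, V=1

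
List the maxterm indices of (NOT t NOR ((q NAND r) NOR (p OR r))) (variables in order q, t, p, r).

ΠM(0, 1, 2, 3, 8, 9, 10, 11) = (q OR t OR p OR r) AND (q OR t OR p OR NOT r) AND (q OR t OR NOT p OR r) AND (q OR t OR NOT p OR NOT r) AND (NOT q OR t OR p OR r) AND (NOT q OR t OR p OR NOT r) AND (NOT q OR t OR NOT p OR r) AND (NOT q OR t OR NOT p OR NOT r)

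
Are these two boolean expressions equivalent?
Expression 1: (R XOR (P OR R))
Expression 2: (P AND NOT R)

Yes, they are equivalent — the two output columns agree on all 4 assignments:
P | R | Expression 1 | Expression 2
-----------------------------------
0 | 0 | 0 | 0
0 | 1 | 0 | 0
1 | 0 | 1 | 1
1 | 1 | 0 | 0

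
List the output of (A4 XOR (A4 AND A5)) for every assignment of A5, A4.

A5 | A4 | Output
----------------
0 | 0 | 0
0 | 1 | 1
1 | 0 | 0
1 | 1 | 0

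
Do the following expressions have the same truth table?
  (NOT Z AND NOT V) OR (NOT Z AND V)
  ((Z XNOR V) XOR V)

Yes, they are equivalent — the two output columns agree on all 4 assignments:
Z | V | Expression 1 | Expression 2
-----------------------------------
0 | 0 | 1 | 1
0 | 1 | 1 | 1
1 | 0 | 0 | 0
1 | 1 | 0 | 0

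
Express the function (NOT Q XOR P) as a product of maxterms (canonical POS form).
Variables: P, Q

ΠM(1, 2) = (P OR NOT Q) AND (NOT P OR Q)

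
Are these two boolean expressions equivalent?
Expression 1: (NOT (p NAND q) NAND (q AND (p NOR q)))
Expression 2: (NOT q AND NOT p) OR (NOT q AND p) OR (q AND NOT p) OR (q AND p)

Yes, they are equivalent — the two output columns agree on all 4 assignments:
q | p | Expression 1 | Expression 2
-----------------------------------
0 | 0 | 1 | 1
0 | 1 | 1 | 1
1 | 0 | 1 | 1
1 | 1 | 1 | 1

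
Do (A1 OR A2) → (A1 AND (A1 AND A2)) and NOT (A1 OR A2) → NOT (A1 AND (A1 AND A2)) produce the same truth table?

No, Inverse is not equivalent to original (counterexample: A1=0, A2=1)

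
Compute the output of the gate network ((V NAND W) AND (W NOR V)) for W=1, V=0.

Substituting: ((0 NAND 1) AND (1 NOR 0))
= 0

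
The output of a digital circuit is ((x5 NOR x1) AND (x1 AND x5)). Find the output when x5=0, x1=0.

Substituting: ((0 NOR 0) AND (0 AND 0))
= 0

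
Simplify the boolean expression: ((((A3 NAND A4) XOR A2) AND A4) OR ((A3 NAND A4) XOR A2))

By absorption (E OR (E AND v) = E):
= ((A3 NAND A4) XOR A2)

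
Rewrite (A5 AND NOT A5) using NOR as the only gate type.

((A5 NOR A5) NOR ((A5 NOR A5) NOR (A5 NOR A5)))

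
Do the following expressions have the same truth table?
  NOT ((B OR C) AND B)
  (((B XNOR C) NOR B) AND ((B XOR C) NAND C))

No. Counterexample: with B=0, C=0, Expression 1 = 1 but Expression 2 = 0.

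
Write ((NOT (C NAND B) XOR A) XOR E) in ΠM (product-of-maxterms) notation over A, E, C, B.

ΠM(0, 1, 2, 7, 11, 12, 13, 14) = (A OR E OR C OR B) AND (A OR E OR C OR NOT B) AND (A OR E OR NOT C OR B) AND (A OR NOT E OR NOT C OR NOT B) AND (NOT A OR E OR NOT C OR NOT B) AND (NOT A OR NOT E OR C OR B) AND (NOT A OR NOT E OR C OR NOT B) AND (NOT A OR NOT E OR NOT C OR B)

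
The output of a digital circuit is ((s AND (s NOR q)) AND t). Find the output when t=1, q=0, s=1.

Substituting: ((1 AND (1 NOR 0)) AND 1)
= 0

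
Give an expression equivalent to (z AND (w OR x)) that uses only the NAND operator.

((z NAND ((w NAND w) NAND (x NAND x))) NAND (z NAND ((w NAND w) NAND (x NAND x))))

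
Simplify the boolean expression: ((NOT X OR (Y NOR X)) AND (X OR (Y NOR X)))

By distribution ((E OR v) AND (E OR NOT v) = E):
= (Y NOR X)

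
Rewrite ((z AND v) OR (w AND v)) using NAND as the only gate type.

((((z NAND v) NAND (z NAND v)) NAND ((z NAND v) NAND (z NAND v))) NAND (((w NAND v) NAND (w NAND v)) NAND ((w NAND v) NAND (w NAND v))))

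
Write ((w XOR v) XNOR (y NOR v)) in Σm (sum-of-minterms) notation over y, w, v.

Σm(2, 3, 4, 7) = (NOT y AND w AND NOT v) OR (NOT y AND w AND v) OR (y AND NOT w AND NOT v) OR (y AND w AND v)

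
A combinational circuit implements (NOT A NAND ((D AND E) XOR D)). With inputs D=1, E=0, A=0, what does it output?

Substituting: (NOT 0 NAND ((1 AND 0) XOR 1))
= 0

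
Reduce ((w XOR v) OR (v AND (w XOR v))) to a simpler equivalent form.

By absorption (E OR (E AND v) = E):
= (w XOR v)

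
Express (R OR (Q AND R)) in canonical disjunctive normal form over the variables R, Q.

(R AND NOT Q) OR (R AND Q)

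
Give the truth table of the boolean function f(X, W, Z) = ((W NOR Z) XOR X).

X | W | Z | Output
------------------
0 | 0 | 0 | 1
0 | 0 | 1 | 0
0 | 1 | 0 | 0
0 | 1 | 1 | 0
1 | 0 | 0 | 0
1 | 0 | 1 | 1
1 | 1 | 0 | 1
1 | 1 | 1 | 1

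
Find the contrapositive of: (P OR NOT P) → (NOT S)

Contrapositive: S → NOT (P OR NOT P)
Note: A statement and its contrapositive are logically equivalent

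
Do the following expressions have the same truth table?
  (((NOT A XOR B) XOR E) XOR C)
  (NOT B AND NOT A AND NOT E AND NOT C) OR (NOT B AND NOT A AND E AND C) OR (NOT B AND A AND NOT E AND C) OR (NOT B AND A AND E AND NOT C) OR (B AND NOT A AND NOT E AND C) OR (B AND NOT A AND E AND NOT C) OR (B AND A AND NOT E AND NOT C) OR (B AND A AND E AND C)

Yes, they are equivalent — the two output columns agree on all 16 assignments:
B | A | E | C | Expression 1 | Expression 2
-------------------------------------------
0 | 0 | 0 | 0 | 1 | 1
0 | 0 | 0 | 1 | 0 | 0
0 | 0 | 1 | 0 | 0 | 0
0 | 0 | 1 | 1 | 1 | 1
0 | 1 | 0 | 0 | 0 | 0
0 | 1 | 0 | 1 | 1 | 1
0 | 1 | 1 | 0 | 1 | 1
0 | 1 | 1 | 1 | 0 | 0
1 | 0 | 0 | 0 | 0 | 0
1 | 0 | 0 | 1 | 1 | 1
1 | 0 | 1 | 0 | 1 | 1
1 | 0 | 1 | 1 | 0 | 0
1 | 1 | 0 | 0 | 1 | 1
1 | 1 | 0 | 1 | 0 | 0
1 | 1 | 1 | 0 | 0 | 0
1 | 1 | 1 | 1 | 1 | 1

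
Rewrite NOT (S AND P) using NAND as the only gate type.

(((S NAND P) NAND (S NAND P)) NAND ((S NAND P) NAND (S NAND P)))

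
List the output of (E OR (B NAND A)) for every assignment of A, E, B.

A | E | B | Output
------------------
0 | 0 | 0 | 1
0 | 0 | 1 | 1
0 | 1 | 0 | 1
0 | 1 | 1 | 1
1 | 0 | 0 | 1
1 | 0 | 1 | 0
1 | 1 | 0 | 1
1 | 1 | 1 | 1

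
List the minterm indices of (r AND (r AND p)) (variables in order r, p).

Σm(3) = (r AND p)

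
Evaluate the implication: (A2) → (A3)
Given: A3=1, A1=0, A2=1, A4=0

Antecedent (A2) = 1; consequent (A3) = 1.
1 → 1 = 1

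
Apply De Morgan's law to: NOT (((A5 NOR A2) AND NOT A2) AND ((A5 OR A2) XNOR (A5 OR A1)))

NOT ((A5 NOR A2) AND NOT A2) OR NOT ((A5 OR A2) XNOR (A5 OR A1))
De Morgan's: NOT(AND of terms) = OR of negations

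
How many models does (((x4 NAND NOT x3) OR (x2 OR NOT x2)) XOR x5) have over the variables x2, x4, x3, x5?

Satisfying assignments: (0,0,0,0), (0,0,1,0), (0,1,0,0), (0,1,1,0), (1,0,0,0), (1,0,1,0), (1,1,0,0), (1,1,1,0)
Count: 8 out of 16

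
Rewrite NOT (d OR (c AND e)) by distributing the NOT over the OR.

NOT d AND NOT (c AND e)
De Morgan's: NOT(OR of terms) = AND of negations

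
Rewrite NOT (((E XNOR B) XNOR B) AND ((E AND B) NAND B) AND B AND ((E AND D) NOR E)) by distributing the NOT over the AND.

NOT ((E XNOR B) XNOR B) OR NOT ((E AND B) NAND B) OR NOT B OR NOT ((E AND D) NOR E)
De Morgan's: NOT(AND of terms) = OR of negations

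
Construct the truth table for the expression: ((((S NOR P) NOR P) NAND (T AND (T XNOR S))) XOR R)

T | P | S | R | Output
----------------------
0 | 0 | 0 | 0 | 1
0 | 0 | 0 | 1 | 0
0 | 0 | 1 | 0 | 1
0 | 0 | 1 | 1 | 0
0 | 1 | 0 | 0 | 1
0 | 1 | 0 | 1 | 0
0 | 1 | 1 | 0 | 1
0 | 1 | 1 | 1 | 0
1 | 0 | 0 | 0 | 1
1 | 0 | 0 | 1 | 0
1 | 0 | 1 | 0 | 0
1 | 0 | 1 | 1 | 1
1 | 1 | 0 | 0 | 1
1 | 1 | 0 | 1 | 0
1 | 1 | 1 | 0 | 1
1 | 1 | 1 | 1 | 0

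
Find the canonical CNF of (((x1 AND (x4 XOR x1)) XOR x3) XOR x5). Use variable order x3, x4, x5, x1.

(x3 OR x4 OR x5 OR x1) AND (x3 OR x4 OR NOT x5 OR NOT x1) AND (x3 OR NOT x4 OR x5 OR x1) AND (x3 OR NOT x4 OR x5 OR NOT x1) AND (NOT x3 OR x4 OR x5 OR NOT x1) AND (NOT x3 OR x4 OR NOT x5 OR x1) AND (NOT x3 OR NOT x4 OR NOT x5 OR x1) AND (NOT x3 OR NOT x4 OR NOT x5 OR NOT x1)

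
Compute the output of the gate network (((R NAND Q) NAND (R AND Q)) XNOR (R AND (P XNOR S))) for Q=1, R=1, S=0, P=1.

Substituting: (((1 NAND 1) NAND (1 AND 1)) XNOR (1 AND (1 XNOR 0)))
= 0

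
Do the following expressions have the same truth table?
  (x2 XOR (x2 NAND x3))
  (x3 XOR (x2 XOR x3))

No. Counterexample: with x2=0, x3=0, Expression 1 = 1 but Expression 2 = 0.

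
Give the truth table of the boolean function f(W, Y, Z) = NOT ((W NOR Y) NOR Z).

W | Y | Z | Output
------------------
0 | 0 | 0 | 1
0 | 0 | 1 | 1
0 | 1 | 0 | 0
0 | 1 | 1 | 1
1 | 0 | 0 | 0
1 | 0 | 1 | 1
1 | 1 | 0 | 0
1 | 1 | 1 | 1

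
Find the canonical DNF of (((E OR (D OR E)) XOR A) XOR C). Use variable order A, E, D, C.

(NOT A AND NOT E AND NOT D AND C) OR (NOT A AND NOT E AND D AND NOT C) OR (NOT A AND E AND NOT D AND NOT C) OR (NOT A AND E AND D AND NOT C) OR (A AND NOT E AND NOT D AND NOT C) OR (A AND NOT E AND D AND C) OR (A AND E AND NOT D AND C) OR (A AND E AND D AND C)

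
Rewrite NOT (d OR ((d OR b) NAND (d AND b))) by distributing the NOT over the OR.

NOT d AND NOT ((d OR b) NAND (d AND b))
De Morgan's: NOT(OR of terms) = AND of negations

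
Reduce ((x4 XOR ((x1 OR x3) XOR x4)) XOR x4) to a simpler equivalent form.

By XOR self-cancellation ((E XOR v) XOR v = E):
= ((x1 OR x3) XOR x4)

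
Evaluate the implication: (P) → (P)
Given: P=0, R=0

Antecedent (P) = 0; consequent (P) = 0.
0 → 0 = 1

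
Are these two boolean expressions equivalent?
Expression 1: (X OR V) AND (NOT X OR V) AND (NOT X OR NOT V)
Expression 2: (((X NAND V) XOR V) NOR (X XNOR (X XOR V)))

Yes, they are equivalent — the two output columns agree on all 4 assignments:
X | V | Expression 1 | Expression 2
-----------------------------------
0 | 0 | 0 | 0
0 | 1 | 1 | 1
1 | 0 | 0 | 0
1 | 1 | 0 | 0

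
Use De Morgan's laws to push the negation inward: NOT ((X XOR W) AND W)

NOT (X XOR W) OR NOT W
De Morgan's: NOT(AND of terms) = OR of negations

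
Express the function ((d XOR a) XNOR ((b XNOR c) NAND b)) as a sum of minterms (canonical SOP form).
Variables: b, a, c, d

Σm(1, 3, 4, 6, 9, 10, 12, 15) = (NOT b AND NOT a AND NOT c AND d) OR (NOT b AND NOT a AND c AND d) OR (NOT b AND a AND NOT c AND NOT d) OR (NOT b AND a AND c AND NOT d) OR (b AND NOT a AND NOT c AND d) OR (b AND NOT a AND c AND NOT d) OR (b AND a AND NOT c AND NOT d) OR (b AND a AND c AND d)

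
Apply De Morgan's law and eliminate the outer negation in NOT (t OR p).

NOT t AND NOT p
De Morgan's: NOT(OR of terms) = AND of negations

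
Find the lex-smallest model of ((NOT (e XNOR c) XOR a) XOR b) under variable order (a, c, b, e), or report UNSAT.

a=0, c=0, b=0, e=1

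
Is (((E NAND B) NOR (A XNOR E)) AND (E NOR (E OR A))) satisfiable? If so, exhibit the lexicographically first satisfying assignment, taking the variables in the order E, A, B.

UNSATISFIABLE - no assignment makes this expression true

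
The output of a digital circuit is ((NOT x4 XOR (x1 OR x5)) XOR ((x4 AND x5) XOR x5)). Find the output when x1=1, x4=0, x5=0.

Substituting: ((NOT 0 XOR (1 OR 0)) XOR ((0 AND 0) XOR 0))
= 0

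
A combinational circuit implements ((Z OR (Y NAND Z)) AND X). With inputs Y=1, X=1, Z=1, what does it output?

Substituting: ((1 OR (1 NAND 1)) AND 1)
= 1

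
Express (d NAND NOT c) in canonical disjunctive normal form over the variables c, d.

(NOT c AND NOT d) OR (c AND NOT d) OR (c AND d)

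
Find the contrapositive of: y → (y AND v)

Contrapositive: NOT (y AND v) → NOT y
Note: A statement and its contrapositive are logically equivalent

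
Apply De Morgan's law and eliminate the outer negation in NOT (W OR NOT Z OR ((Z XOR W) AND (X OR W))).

NOT W AND Z AND NOT ((Z XOR W) AND (X OR W))
De Morgan's: NOT(OR of terms) = AND of negations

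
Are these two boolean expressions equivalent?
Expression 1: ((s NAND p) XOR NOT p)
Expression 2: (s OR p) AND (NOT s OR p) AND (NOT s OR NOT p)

Yes, they are equivalent — the two output columns agree on all 4 assignments:
s | p | Expression 1 | Expression 2
-----------------------------------
0 | 0 | 0 | 0
0 | 1 | 1 | 1
1 | 0 | 0 | 0
1 | 1 | 0 | 0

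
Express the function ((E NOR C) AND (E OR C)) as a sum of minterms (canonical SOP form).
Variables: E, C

Σm() = FALSE (no minterms)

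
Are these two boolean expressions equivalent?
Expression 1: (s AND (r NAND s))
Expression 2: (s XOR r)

No. Counterexample: with s=0, r=1, Expression 1 = 0 but Expression 2 = 1.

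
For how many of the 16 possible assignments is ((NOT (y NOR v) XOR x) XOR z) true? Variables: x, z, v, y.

Satisfying assignments: (0,0,0,1), (0,0,1,0), (0,0,1,1), (0,1,0,0), (1,0,0,0), (1,1,0,1), (1,1,1,0), (1,1,1,1)
Count: 8 out of 16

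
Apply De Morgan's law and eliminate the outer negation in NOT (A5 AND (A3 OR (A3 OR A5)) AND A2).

NOT A5 OR NOT (A3 OR (A3 OR A5)) OR NOT A2
De Morgan's: NOT(AND of terms) = OR of negations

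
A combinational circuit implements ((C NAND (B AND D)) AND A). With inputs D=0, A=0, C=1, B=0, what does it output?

Substituting: ((1 NAND (0 AND 0)) AND 0)
= 0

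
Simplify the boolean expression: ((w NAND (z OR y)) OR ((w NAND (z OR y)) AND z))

By absorption (E OR (E AND v) = E):
= (w NAND (z OR y))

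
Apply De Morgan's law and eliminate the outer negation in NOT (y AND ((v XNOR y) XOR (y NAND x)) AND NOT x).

NOT y OR NOT ((v XNOR y) XOR (y NAND x)) OR x
De Morgan's: NOT(AND of terms) = OR of negations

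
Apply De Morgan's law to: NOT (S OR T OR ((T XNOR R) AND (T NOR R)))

NOT S AND NOT T AND NOT ((T XNOR R) AND (T NOR R))
De Morgan's: NOT(OR of terms) = AND of negations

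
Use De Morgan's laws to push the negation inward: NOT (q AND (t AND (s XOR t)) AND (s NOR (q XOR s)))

NOT q OR NOT (t AND (s XOR t)) OR NOT (s NOR (q XOR s))
De Morgan's: NOT(AND of terms) = OR of negations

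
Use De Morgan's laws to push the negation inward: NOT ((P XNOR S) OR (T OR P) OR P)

NOT (P XNOR S) AND NOT (T OR P) AND NOT P
De Morgan's: NOT(OR of terms) = AND of negations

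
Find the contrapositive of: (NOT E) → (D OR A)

Contrapositive: NOT (D OR A) → E
Note: A statement and its contrapositive are logically equivalent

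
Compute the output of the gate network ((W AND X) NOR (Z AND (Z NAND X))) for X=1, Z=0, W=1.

Substituting: ((1 AND 1) NOR (0 AND (0 NAND 1)))
= 0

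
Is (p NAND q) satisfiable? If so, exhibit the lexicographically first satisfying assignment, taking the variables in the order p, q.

p=0, q=0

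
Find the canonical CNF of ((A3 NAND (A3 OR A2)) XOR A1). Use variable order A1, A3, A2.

(A1 OR NOT A3 OR A2) AND (A1 OR NOT A3 OR NOT A2) AND (NOT A1 OR A3 OR A2) AND (NOT A1 OR A3 OR NOT A2)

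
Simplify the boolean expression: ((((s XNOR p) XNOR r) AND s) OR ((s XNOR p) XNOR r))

By absorption (E OR (E AND v) = E):
= ((s XNOR p) XNOR r)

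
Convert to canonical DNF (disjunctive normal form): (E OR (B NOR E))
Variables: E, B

(NOT E AND NOT B) OR (E AND NOT B) OR (E AND B)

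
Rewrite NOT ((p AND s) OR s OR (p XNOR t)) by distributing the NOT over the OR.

NOT (p AND s) AND NOT s AND NOT (p XNOR t)
De Morgan's: NOT(OR of terms) = AND of negations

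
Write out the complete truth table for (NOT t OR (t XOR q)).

t | q | Output
--------------
0 | 0 | 1
0 | 1 | 1
1 | 0 | 1
1 | 1 | 0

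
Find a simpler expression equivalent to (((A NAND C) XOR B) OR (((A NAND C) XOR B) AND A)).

By absorption (E OR (E AND v) = E):
= ((A NAND C) XOR B)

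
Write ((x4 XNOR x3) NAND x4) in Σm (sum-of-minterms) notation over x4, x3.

Σm(0, 1, 2) = (NOT x4 AND NOT x3) OR (NOT x4 AND x3) OR (x4 AND NOT x3)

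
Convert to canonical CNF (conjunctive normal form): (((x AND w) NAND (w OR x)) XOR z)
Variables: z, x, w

(z OR NOT x OR NOT w) AND (NOT z OR x OR w) AND (NOT z OR x OR NOT w) AND (NOT z OR NOT x OR w)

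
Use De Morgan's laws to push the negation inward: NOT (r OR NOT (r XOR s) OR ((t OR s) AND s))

NOT r AND (r XOR s) AND NOT ((t OR s) AND s)
De Morgan's: NOT(OR of terms) = AND of negations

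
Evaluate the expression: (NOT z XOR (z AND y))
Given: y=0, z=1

Substituting: (NOT 1 XOR (1 AND 0))
= 0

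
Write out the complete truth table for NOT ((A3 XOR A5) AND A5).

A3 | A5 | Output
----------------
0 | 0 | 1
0 | 1 | 0
1 | 0 | 1
1 | 1 | 1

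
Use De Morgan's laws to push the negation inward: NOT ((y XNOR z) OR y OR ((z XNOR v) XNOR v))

NOT (y XNOR z) AND NOT y AND NOT ((z XNOR v) XNOR v)
De Morgan's: NOT(OR of terms) = AND of negations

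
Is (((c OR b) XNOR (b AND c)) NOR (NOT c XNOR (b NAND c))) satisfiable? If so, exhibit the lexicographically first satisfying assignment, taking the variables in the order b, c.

b=0, c=1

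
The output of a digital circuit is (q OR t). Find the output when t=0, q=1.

Substituting: (1 OR 0)
= 1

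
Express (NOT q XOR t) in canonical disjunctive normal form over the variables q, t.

(NOT q AND NOT t) OR (q AND t)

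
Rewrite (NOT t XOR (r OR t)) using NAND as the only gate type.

(((t NAND t) NAND ((t NAND t) NAND ((r NAND r) NAND (t NAND t)))) NAND (((r NAND r) NAND (t NAND t)) NAND ((t NAND t) NAND ((r NAND r) NAND (t NAND t)))))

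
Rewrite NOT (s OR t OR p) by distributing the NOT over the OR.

NOT s AND NOT t AND NOT p
De Morgan's: NOT(OR of terms) = AND of negations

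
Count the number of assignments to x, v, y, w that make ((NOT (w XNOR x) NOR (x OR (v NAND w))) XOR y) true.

Satisfying assignments: (0,0,1,0), (0,0,1,1), (0,1,1,0), (0,1,1,1), (1,0,1,0), (1,0,1,1), (1,1,1,0), (1,1,1,1)
Count: 8 out of 16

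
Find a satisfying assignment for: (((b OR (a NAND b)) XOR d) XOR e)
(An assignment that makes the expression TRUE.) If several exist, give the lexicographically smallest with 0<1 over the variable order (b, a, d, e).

b=0, a=0, d=0, e=0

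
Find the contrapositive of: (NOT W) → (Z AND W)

Contrapositive: NOT (Z AND W) → W
Note: A statement and its contrapositive are logically equivalent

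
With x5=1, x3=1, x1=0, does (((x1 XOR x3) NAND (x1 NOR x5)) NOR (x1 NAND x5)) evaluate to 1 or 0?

Substituting: (((0 XOR 1) NAND (0 NOR 1)) NOR (0 NAND 1))
= 0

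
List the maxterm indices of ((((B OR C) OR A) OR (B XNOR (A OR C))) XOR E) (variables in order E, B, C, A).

ΠM(8, 9, 10, 11, 12, 13, 14, 15) = (NOT E OR B OR C OR A) AND (NOT E OR B OR C OR NOT A) AND (NOT E OR B OR NOT C OR A) AND (NOT E OR B OR NOT C OR NOT A) AND (NOT E OR NOT B OR C OR A) AND (NOT E OR NOT B OR C OR NOT A) AND (NOT E OR NOT B OR NOT C OR A) AND (NOT E OR NOT B OR NOT C OR NOT A)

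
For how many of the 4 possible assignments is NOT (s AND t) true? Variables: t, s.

Satisfying assignments: (0,0), (0,1), (1,0)
Count: 3 out of 4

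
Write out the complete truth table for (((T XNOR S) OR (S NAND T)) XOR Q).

T | S | Q | Output
------------------
0 | 0 | 0 | 1
0 | 0 | 1 | 0
0 | 1 | 0 | 1
0 | 1 | 1 | 0
1 | 0 | 0 | 1
1 | 0 | 1 | 0
1 | 1 | 0 | 1
1 | 1 | 1 | 0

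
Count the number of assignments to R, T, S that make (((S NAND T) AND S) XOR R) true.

Satisfying assignments: (0,0,1), (1,0,0), (1,1,0), (1,1,1)
Count: 4 out of 8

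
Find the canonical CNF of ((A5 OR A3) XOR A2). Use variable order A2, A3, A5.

(A2 OR A3 OR A5) AND (NOT A2 OR A3 OR NOT A5) AND (NOT A2 OR NOT A3 OR A5) AND (NOT A2 OR NOT A3 OR NOT A5)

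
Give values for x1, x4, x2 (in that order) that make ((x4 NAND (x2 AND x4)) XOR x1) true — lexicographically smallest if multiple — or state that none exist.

x1=0, x4=0, x2=0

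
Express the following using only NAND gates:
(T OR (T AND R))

((T NAND T) NAND (((T NAND R) NAND (T NAND R)) NAND ((T NAND R) NAND (T NAND R))))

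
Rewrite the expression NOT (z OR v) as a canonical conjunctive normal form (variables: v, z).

(v OR NOT z) AND (NOT v OR z) AND (NOT v OR NOT z)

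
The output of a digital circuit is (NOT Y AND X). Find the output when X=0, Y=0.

Substituting: (NOT 0 AND 0)
= 0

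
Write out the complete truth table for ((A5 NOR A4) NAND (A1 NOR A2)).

A4 | A1 | A2 | A5 | Output
--------------------------
0 | 0 | 0 | 0 | 0
0 | 0 | 0 | 1 | 1
0 | 0 | 1 | 0 | 1
0 | 0 | 1 | 1 | 1
0 | 1 | 0 | 0 | 1
0 | 1 | 0 | 1 | 1
0 | 1 | 1 | 0 | 1
0 | 1 | 1 | 1 | 1
1 | 0 | 0 | 0 | 1
1 | 0 | 0 | 1 | 1
1 | 0 | 1 | 0 | 1
1 | 0 | 1 | 1 | 1
1 | 1 | 0 | 0 | 1
1 | 1 | 0 | 1 | 1
1 | 1 | 1 | 0 | 1
1 | 1 | 1 | 1 | 1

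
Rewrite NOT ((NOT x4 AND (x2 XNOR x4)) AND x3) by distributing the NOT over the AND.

NOT (NOT x4 AND (x2 XNOR x4)) OR NOT x3
De Morgan's: NOT(AND of terms) = OR of negations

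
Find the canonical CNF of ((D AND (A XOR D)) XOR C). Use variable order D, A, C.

(D OR A OR C) AND (D OR NOT A OR C) AND (NOT D OR A OR NOT C) AND (NOT D OR NOT A OR C)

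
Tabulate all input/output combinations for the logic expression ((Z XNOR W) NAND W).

W | Z | Output
--------------
0 | 0 | 1
0 | 1 | 1
1 | 0 | 1
1 | 1 | 0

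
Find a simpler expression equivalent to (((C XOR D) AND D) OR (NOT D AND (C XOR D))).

By distribution ((E AND v) OR (E AND NOT v) = E):
= (C XOR D)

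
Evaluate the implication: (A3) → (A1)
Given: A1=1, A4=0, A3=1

Antecedent (A3) = 1; consequent (A1) = 1.
1 → 1 = 1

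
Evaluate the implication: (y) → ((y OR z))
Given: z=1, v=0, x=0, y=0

Antecedent (y) = 0; consequent ((y OR z)) = 1.
0 → 1 = 1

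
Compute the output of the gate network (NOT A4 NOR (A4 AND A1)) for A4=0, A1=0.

Substituting: (NOT 0 NOR (0 AND 0))
= 0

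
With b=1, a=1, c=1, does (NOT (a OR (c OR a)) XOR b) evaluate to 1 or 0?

Substituting: (NOT (1 OR (1 OR 1)) XOR 1)
= 1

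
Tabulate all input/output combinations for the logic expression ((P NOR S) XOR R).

P | R | S | Output
------------------
0 | 0 | 0 | 1
0 | 0 | 1 | 0
0 | 1 | 0 | 0
0 | 1 | 1 | 1
1 | 0 | 0 | 0
1 | 0 | 1 | 0
1 | 1 | 0 | 1
1 | 1 | 1 | 1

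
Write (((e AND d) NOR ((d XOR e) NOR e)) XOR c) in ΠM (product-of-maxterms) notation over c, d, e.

ΠM(0, 3, 5, 6) = (c OR d OR e) AND (c OR NOT d OR NOT e) AND (NOT c OR d OR NOT e) AND (NOT c OR NOT d OR e)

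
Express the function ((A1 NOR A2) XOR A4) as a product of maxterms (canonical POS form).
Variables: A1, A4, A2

ΠM(1, 2, 4, 5) = (A1 OR A4 OR NOT A2) AND (A1 OR NOT A4 OR A2) AND (NOT A1 OR A4 OR A2) AND (NOT A1 OR A4 OR NOT A2)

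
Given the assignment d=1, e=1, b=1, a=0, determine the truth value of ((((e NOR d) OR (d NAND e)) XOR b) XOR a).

Substituting: ((((1 NOR 1) OR (1 NAND 1)) XOR 1) XOR 0)
= 1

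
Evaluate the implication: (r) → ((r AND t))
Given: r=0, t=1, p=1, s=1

Antecedent (r) = 0; consequent ((r AND t)) = 0.
0 → 0 = 1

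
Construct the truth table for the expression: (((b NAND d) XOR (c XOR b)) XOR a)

c | a | d | b | Output
----------------------
0 | 0 | 0 | 0 | 1
0 | 0 | 0 | 1 | 0
0 | 0 | 1 | 0 | 1
0 | 0 | 1 | 1 | 1
0 | 1 | 0 | 0 | 0
0 | 1 | 0 | 1 | 1
0 | 1 | 1 | 0 | 0
0 | 1 | 1 | 1 | 0
1 | 0 | 0 | 0 | 0
1 | 0 | 0 | 1 | 1
1 | 0 | 1 | 0 | 0
1 | 0 | 1 | 1 | 0
1 | 1 | 0 | 0 | 1
1 | 1 | 0 | 1 | 0
1 | 1 | 1 | 0 | 1
1 | 1 | 1 | 1 | 1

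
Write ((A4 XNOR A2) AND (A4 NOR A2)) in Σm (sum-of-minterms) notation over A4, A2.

Σm(0) = (NOT A4 AND NOT A2)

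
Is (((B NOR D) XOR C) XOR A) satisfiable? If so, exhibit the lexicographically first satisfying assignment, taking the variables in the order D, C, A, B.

D=0, C=0, A=0, B=0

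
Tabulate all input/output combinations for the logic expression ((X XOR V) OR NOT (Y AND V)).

X | V | Y | Output
------------------
0 | 0 | 0 | 1
0 | 0 | 1 | 1
0 | 1 | 0 | 1
0 | 1 | 1 | 1
1 | 0 | 0 | 1
1 | 0 | 1 | 1
1 | 1 | 0 | 1
1 | 1 | 1 | 0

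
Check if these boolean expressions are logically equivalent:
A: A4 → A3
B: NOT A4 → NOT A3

No, Inverse is not equivalent to original (counterexample: A3=0, A4=1)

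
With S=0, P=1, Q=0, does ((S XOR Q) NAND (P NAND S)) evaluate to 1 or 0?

Substituting: ((0 XOR 0) NAND (1 NAND 0))
= 1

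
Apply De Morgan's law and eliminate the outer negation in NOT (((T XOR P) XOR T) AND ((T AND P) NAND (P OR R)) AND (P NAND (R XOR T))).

NOT ((T XOR P) XOR T) OR NOT ((T AND P) NAND (P OR R)) OR NOT (P NAND (R XOR T))
De Morgan's: NOT(AND of terms) = OR of negations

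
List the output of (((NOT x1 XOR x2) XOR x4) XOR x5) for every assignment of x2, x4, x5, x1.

x2 | x4 | x5 | x1 | Output
--------------------------
0 | 0 | 0 | 0 | 1
0 | 0 | 0 | 1 | 0
0 | 0 | 1 | 0 | 0
0 | 0 | 1 | 1 | 1
0 | 1 | 0 | 0 | 0
0 | 1 | 0 | 1 | 1
0 | 1 | 1 | 0 | 1
0 | 1 | 1 | 1 | 0
1 | 0 | 0 | 0 | 0
1 | 0 | 0 | 1 | 1
1 | 0 | 1 | 0 | 1
1 | 0 | 1 | 1 | 0
1 | 1 | 0 | 0 | 1
1 | 1 | 0 | 1 | 0
1 | 1 | 1 | 0 | 0
1 | 1 | 1 | 1 | 1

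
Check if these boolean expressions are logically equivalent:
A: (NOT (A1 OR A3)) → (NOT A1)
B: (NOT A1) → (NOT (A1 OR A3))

No, Converse is not equivalent to original (counterexample: A3=1, A1=0)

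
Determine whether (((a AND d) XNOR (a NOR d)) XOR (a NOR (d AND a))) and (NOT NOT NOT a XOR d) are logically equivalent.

No. Counterexample: with d=0, a=1, Expression 1 = 1 but Expression 2 = 0.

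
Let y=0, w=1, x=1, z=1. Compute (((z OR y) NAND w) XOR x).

Substituting: (((1 OR 0) NAND 1) XOR 1)
= 1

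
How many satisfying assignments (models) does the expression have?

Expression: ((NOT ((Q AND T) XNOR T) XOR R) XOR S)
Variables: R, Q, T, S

Satisfying assignments: (0,0,0,1), (0,0,1,0), (0,1,0,1), (0,1,1,1), (1,0,0,0), (1,0,1,1), (1,1,0,0), (1,1,1,0)
Count: 8 out of 16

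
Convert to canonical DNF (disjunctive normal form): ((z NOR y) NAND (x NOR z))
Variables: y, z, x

(NOT y AND NOT z AND x) OR (NOT y AND z AND NOT x) OR (NOT y AND z AND x) OR (y AND NOT z AND NOT x) OR (y AND NOT z AND x) OR (y AND z AND NOT x) OR (y AND z AND x)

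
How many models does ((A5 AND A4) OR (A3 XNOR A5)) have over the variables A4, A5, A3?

Satisfying assignments: (0,0,0), (0,1,1), (1,0,0), (1,1,0), (1,1,1)
Count: 5 out of 8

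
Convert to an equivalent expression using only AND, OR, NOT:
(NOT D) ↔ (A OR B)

((NOT D) AND (A OR B)) OR (D AND NOT (A OR B))
(Biconditional = both true or both false)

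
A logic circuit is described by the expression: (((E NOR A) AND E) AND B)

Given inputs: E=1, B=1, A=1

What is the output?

Substituting: (((1 NOR 1) AND 1) AND 1)
= 0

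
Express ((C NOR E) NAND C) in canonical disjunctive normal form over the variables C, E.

(NOT C AND NOT E) OR (NOT C AND E) OR (C AND NOT E) OR (C AND E)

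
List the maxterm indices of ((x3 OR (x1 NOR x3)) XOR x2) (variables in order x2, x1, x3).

ΠM(2, 4, 5, 7) = (x2 OR NOT x1 OR x3) AND (NOT x2 OR x1 OR x3) AND (NOT x2 OR x1 OR NOT x3) AND (NOT x2 OR NOT x1 OR NOT x3)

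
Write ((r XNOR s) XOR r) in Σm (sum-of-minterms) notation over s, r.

Σm(0, 1) = (NOT s AND NOT r) OR (NOT s AND r)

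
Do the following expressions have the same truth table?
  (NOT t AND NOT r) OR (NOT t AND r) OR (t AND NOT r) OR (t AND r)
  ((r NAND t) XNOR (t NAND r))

Yes, they are equivalent — the two output columns agree on all 4 assignments:
t | r | Expression 1 | Expression 2
-----------------------------------
0 | 0 | 1 | 1
0 | 1 | 1 | 1
1 | 0 | 1 | 1
1 | 1 | 1 | 1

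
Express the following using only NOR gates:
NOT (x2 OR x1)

(((x2 NOR x1) NOR (x2 NOR x1)) NOR ((x2 NOR x1) NOR (x2 NOR x1)))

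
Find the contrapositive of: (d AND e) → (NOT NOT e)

Contrapositive: NOT e → NOT (d AND e)
Note: A statement and its contrapositive are logically equivalent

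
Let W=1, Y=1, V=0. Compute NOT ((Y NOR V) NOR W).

Substituting: NOT ((1 NOR 0) NOR 1)
= 1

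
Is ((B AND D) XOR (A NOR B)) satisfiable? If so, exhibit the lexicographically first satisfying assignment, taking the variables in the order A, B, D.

A=0, B=0, D=0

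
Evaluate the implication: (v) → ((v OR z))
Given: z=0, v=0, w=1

Antecedent (v) = 0; consequent ((v OR z)) = 0.
0 → 0 = 1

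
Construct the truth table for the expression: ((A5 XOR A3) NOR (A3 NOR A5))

A5 | A3 | Output
----------------
0 | 0 | 0
0 | 1 | 0
1 | 0 | 0
1 | 1 | 1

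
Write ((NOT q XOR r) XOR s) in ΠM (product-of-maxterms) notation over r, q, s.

ΠM(1, 2, 4, 7) = (r OR q OR NOT s) AND (r OR NOT q OR s) AND (NOT r OR q OR s) AND (NOT r OR NOT q OR NOT s)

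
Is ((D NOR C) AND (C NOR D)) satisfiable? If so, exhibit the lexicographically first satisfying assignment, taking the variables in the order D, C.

D=0, C=0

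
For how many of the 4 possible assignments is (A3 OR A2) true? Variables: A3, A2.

Satisfying assignments: (0,1), (1,0), (1,1)
Count: 3 out of 4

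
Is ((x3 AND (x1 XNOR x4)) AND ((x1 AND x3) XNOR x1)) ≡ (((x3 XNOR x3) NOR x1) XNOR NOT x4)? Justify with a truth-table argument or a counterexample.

No. Counterexample: with x1=0, x4=0, x3=1, Expression 1 = 1 but Expression 2 = 0.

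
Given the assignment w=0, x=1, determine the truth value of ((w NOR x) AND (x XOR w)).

Substituting: ((0 NOR 1) AND (1 XOR 0))
= 0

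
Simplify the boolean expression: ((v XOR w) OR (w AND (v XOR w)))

By absorption (E OR (E AND v) = E):
= (v XOR w)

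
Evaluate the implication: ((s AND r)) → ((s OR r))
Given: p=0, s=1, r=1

Antecedent ((s AND r)) = 1; consequent ((s OR r)) = 1.
1 → 1 = 1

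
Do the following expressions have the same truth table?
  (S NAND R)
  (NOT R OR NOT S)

Yes, they are equivalent — the two output columns agree on all 4 assignments:
R | S | Expression 1 | Expression 2
-----------------------------------
0 | 0 | 1 | 1
0 | 1 | 1 | 1
1 | 0 | 1 | 1
1 | 1 | 0 | 0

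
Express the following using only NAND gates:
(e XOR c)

((e NAND (e NAND c)) NAND (c NAND (e NAND c)))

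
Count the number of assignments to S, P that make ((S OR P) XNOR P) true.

Satisfying assignments: (0,0), (0,1), (1,1)
Count: 3 out of 4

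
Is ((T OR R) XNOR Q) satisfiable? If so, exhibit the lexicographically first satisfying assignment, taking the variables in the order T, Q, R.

T=0, Q=0, R=0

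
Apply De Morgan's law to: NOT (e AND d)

NOT e OR NOT d
De Morgan's: NOT(AND of terms) = OR of negations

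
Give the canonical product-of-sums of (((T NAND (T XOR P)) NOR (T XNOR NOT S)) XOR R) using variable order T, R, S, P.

ΠM(0, 1, 2, 3, 8, 9, 11, 14) = (T OR R OR S OR P) AND (T OR R OR S OR NOT P) AND (T OR R OR NOT S OR P) AND (T OR R OR NOT S OR NOT P) AND (NOT T OR R OR S OR P) AND (NOT T OR R OR S OR NOT P) AND (NOT T OR R OR NOT S OR NOT P) AND (NOT T OR NOT R OR NOT S OR P)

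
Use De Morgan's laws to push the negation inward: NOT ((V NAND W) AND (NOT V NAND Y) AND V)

NOT (V NAND W) OR NOT (NOT V NAND Y) OR NOT V
De Morgan's: NOT(AND of terms) = OR of negations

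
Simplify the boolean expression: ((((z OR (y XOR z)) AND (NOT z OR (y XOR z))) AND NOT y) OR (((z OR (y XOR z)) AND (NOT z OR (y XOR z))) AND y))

By distribution ((E AND v) OR (E AND NOT v) = E) then distribution ((E OR v) AND (E OR NOT v) = E):
= (y XOR z)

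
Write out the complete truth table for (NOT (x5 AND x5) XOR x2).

x5 | x2 | Output
----------------
0 | 0 | 1
0 | 1 | 0
1 | 0 | 0
1 | 1 | 1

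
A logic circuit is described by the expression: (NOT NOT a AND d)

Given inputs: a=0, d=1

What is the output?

Substituting: (NOT NOT 0 AND 1)
= 0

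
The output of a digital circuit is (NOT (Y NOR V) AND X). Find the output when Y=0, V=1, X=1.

Substituting: (NOT (0 NOR 1) AND 1)
= 1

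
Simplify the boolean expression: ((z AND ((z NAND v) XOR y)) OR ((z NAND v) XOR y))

By absorption (E OR (E AND v) = E):
= ((z NAND v) XOR y)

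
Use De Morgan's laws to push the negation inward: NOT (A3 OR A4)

NOT A3 AND NOT A4
De Morgan's: NOT(OR of terms) = AND of negations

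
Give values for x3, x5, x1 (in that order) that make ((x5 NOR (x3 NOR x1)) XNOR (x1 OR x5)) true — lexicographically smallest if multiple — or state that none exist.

x3=0, x5=0, x1=0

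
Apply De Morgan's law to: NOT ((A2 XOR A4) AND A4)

NOT (A2 XOR A4) OR NOT A4
De Morgan's: NOT(AND of terms) = OR of negations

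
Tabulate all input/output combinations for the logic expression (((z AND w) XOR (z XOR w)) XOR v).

z | v | w | Output
------------------
0 | 0 | 0 | 0
0 | 0 | 1 | 1
0 | 1 | 0 | 1
0 | 1 | 1 | 0
1 | 0 | 0 | 1
1 | 0 | 1 | 1
1 | 1 | 0 | 0
1 | 1 | 1 | 0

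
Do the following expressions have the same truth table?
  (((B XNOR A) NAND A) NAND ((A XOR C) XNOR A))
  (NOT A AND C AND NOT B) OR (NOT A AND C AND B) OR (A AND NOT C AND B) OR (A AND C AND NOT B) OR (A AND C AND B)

Yes, they are equivalent — the two output columns agree on all 8 assignments:
A | C | B | Expression 1 | Expression 2
---------------------------------------
0 | 0 | 0 | 0 | 0
0 | 0 | 1 | 0 | 0
0 | 1 | 0 | 1 | 1
0 | 1 | 1 | 1 | 1
1 | 0 | 0 | 0 | 0
1 | 0 | 1 | 1 | 1
1 | 1 | 0 | 1 | 1
1 | 1 | 1 | 1 | 1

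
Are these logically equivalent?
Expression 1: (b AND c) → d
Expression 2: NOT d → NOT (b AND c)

Yes, Contrapositive is always equivalent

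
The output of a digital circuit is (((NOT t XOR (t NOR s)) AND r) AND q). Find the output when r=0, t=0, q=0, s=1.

Substituting: (((NOT 0 XOR (0 NOR 1)) AND 0) AND 0)
= 0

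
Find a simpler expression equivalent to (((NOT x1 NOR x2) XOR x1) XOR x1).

By XOR self-cancellation ((E XOR v) XOR v = E):
= (NOT x1 NOR x2)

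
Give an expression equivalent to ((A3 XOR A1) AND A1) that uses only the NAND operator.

((((A3 NAND (A3 NAND A1)) NAND (A1 NAND (A3 NAND A1))) NAND A1) NAND (((A3 NAND (A3 NAND A1)) NAND (A1 NAND (A3 NAND A1))) NAND A1))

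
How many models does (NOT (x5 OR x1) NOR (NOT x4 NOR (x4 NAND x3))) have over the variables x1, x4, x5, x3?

Satisfying assignments: (0,0,1,0), (0,0,1,1), (0,1,1,0), (1,0,0,0), (1,0,0,1), (1,0,1,0), (1,0,1,1), (1,1,0,0), (1,1,1,0)
Count: 9 out of 16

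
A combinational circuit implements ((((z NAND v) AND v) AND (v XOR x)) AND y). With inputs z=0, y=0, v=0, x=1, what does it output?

Substituting: ((((0 NAND 0) AND 0) AND (0 XOR 1)) AND 0)
= 0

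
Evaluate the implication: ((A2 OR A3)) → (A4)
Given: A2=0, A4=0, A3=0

Antecedent ((A2 OR A3)) = 0; consequent (A4) = 0.
0 → 0 = 1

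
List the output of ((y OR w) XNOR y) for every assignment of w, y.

w | y | Output
--------------
0 | 0 | 1
0 | 1 | 1
1 | 0 | 0
1 | 1 | 1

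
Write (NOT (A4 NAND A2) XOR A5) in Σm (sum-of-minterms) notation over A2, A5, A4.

Σm(2, 3, 5, 6) = (NOT A2 AND A5 AND NOT A4) OR (NOT A2 AND A5 AND A4) OR (A2 AND NOT A5 AND A4) OR (A2 AND A5 AND NOT A4)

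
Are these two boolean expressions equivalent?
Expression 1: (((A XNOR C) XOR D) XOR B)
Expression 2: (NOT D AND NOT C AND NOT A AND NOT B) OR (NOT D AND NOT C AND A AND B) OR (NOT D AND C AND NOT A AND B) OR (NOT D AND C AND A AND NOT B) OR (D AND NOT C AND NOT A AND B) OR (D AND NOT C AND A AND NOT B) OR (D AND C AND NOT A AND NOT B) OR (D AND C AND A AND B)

Yes, they are equivalent — the two output columns agree on all 16 assignments:
D | C | A | B | Expression 1 | Expression 2
-------------------------------------------
0 | 0 | 0 | 0 | 1 | 1
0 | 0 | 0 | 1 | 0 | 0
0 | 0 | 1 | 0 | 0 | 0
0 | 0 | 1 | 1 | 1 | 1
0 | 1 | 0 | 0 | 0 | 0
0 | 1 | 0 | 1 | 1 | 1
0 | 1 | 1 | 0 | 1 | 1
0 | 1 | 1 | 1 | 0 | 0
1 | 0 | 0 | 0 | 0 | 0
1 | 0 | 0 | 1 | 1 | 1
1 | 0 | 1 | 0 | 1 | 1
1 | 0 | 1 | 1 | 0 | 0
1 | 1 | 0 | 0 | 1 | 1
1 | 1 | 0 | 1 | 0 | 0
1 | 1 | 1 | 0 | 0 | 0
1 | 1 | 1 | 1 | 1 | 1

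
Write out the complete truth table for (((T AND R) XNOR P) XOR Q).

P | R | T | Q | Output
----------------------
0 | 0 | 0 | 0 | 1
0 | 0 | 0 | 1 | 0
0 | 0 | 1 | 0 | 1
0 | 0 | 1 | 1 | 0
0 | 1 | 0 | 0 | 1
0 | 1 | 0 | 1 | 0
0 | 1 | 1 | 0 | 0
0 | 1 | 1 | 1 | 1
1 | 0 | 0 | 0 | 0
1 | 0 | 0 | 1 | 1
1 | 0 | 1 | 0 | 0
1 | 0 | 1 | 1 | 1
1 | 1 | 0 | 0 | 0
1 | 1 | 0 | 1 | 1
1 | 1 | 1 | 0 | 1
1 | 1 | 1 | 1 | 0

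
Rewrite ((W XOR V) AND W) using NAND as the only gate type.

((((W NAND (W NAND V)) NAND (V NAND (W NAND V))) NAND W) NAND (((W NAND (W NAND V)) NAND (V NAND (W NAND V))) NAND W))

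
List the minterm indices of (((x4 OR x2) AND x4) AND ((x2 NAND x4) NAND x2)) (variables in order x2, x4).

Σm(1, 3) = (NOT x2 AND x4) OR (x2 AND x4)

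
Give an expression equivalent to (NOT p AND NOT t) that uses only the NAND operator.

(((p NAND p) NAND (t NAND t)) NAND ((p NAND p) NAND (t NAND t)))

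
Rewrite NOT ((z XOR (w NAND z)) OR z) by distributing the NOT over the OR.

NOT (z XOR (w NAND z)) AND NOT z
De Morgan's: NOT(OR of terms) = AND of negations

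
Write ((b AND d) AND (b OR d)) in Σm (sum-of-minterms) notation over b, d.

Σm(3) = (b AND d)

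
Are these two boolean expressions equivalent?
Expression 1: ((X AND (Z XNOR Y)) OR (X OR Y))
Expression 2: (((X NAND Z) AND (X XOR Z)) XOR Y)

No. Counterexample: with Y=0, X=0, Z=1, Expression 1 = 0 but Expression 2 = 1.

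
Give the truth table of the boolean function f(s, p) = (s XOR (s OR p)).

s | p | Output
--------------
0 | 0 | 0
0 | 1 | 1
1 | 0 | 0
1 | 1 | 0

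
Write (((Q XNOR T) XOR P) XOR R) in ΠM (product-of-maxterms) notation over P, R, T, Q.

ΠM(1, 2, 4, 7, 8, 11, 13, 14) = (P OR R OR T OR NOT Q) AND (P OR R OR NOT T OR Q) AND (P OR NOT R OR T OR Q) AND (P OR NOT R OR NOT T OR NOT Q) AND (NOT P OR R OR T OR Q) AND (NOT P OR R OR NOT T OR NOT Q) AND (NOT P OR NOT R OR T OR NOT Q) AND (NOT P OR NOT R OR NOT T OR Q)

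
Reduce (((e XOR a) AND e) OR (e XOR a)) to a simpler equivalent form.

By absorption (E OR (E AND v) = E):
= (e XOR a)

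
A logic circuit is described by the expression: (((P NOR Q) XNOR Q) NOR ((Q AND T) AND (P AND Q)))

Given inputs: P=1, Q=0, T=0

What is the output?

Substituting: (((1 NOR 0) XNOR 0) NOR ((0 AND 0) AND (1 AND 0)))
= 0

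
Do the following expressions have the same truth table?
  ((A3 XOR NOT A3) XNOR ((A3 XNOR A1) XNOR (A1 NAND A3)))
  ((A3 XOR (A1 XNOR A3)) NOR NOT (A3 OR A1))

No. Counterexample: with A1=0, A3=0, Expression 1 = 1 but Expression 2 = 0.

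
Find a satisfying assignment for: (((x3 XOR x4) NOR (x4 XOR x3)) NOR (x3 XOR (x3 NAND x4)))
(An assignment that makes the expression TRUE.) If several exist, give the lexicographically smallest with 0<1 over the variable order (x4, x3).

x4=0, x3=1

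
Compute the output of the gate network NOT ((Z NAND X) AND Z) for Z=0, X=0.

Substituting: NOT ((0 NAND 0) AND 0)
= 1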